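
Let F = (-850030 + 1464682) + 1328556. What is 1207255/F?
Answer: 1207255/1943208 ≈ 0.62127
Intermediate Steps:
F = 1943208 (F = 614652 + 1328556 = 1943208)
1207255/F = 1207255/1943208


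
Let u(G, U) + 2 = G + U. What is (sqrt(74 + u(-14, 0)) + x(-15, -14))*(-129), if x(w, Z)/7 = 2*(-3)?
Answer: 5418 - 129*sqrt(58) ≈ 4435.6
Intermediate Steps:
x(w, Z) = -42 (x(w, Z) = 7*(2*(-3)) = 7*(-6) = -42)
u(G, U) = -2 + G + U (u(G, U) = -2 + (G + U) = -2 + G + U)
(sqrt(74 + u(-14, 0)) + x(-15, -14))*(-129) = (sqrt(74 + (-2 - 14 + 0)) - 42)*(-129) = (sqrt(74 - 16) - 42)*(-129) = (sqrt(58) - 42)*(-129) = (-42 + sqrt(58))*(-129) = 5418 - 129*sqrt(58)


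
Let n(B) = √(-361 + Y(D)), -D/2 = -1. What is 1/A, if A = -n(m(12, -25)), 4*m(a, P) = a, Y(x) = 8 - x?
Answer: I*√355/355 ≈ 0.053074*I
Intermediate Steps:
D = 2 (D = -2*(-1) = 2)
m(a, P) = a/4
n(B) = I*√355 (n(B) = √(-361 + (8 - 1*2)) = √(-361 + (8 - 2)) = √(-361 + 6) = √(-355) = I*√355)
A = -I*√355 ≈ -18.841*I
1/A = 1/(-I*√355) = I*√355/355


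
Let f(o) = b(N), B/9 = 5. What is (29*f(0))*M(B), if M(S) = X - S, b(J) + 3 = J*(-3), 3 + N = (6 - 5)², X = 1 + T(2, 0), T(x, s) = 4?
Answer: -3480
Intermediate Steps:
B = 45 (B = 9*5 = 45)
X = 5 (X = 1 + 4 = 5)
N = -2 (N = -3 + (6 - 5)² = -3 + 1² = -3 + 1 = -2)
b(J) = -3 - 3*J (b(J) = -3 + J*(-3) = -3 - 3*J)
M(S) = 5 - S
f(o) = 3 (f(o) = -3 - 3*(-2) = -3 + 6 = 3)
(29*f(0))*M(B) = (29*3)*(5 - 1*45) = 87*(5 - 45) = 87*(-40) = -3480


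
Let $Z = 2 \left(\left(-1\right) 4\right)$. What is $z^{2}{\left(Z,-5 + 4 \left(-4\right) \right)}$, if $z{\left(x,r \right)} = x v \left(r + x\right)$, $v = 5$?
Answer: $1345600$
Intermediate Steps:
$Z = -8$ ($Z = 2 \left(-4\right) = -8$)
$z{\left(x,r \right)} = x \left(5 r + 5 x\right)$ ($z{\left(x,r \right)} = x 5 \left(r + x\right) = x \left(5 r + 5 x\right)$)
$z^{2}{\left(Z,-5 + 4 \left(-4\right) \right)} = \left(5 \left(-8\right) \left(\left(-5 + 4 \left(-4\right)\right) - 8\right)\right)^{2} = \left(5 \left(-8\right) \left(\left(-5 - 16\right) - 8\right)\right)^{2} = \left(5 \left(-8\right) \left(-21 - 8\right)\right)^{2} = \left(5 \left(-8\right) \left(-29\right)\right)^{2} = 1160^{2} = 1345600$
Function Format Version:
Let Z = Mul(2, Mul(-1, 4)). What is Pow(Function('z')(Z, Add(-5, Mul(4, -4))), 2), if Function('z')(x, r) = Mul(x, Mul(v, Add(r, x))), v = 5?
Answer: 1345600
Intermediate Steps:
Z = -8 (Z = Mul(2, -4) = -8)
Function('z')(x, r) = Mul(x, Add(Mul(5, r), Mul(5, x))) (Function('z')(x, r) = Mul(x, Mul(5, Add(r, x))) = Mul(x, Add(Mul(5, r), Mul(5, x))))
Pow(Function('z')(Z, Add(-5, Mul(4, -4))), 2) = Pow(Mul(5, -8, Add(Add(-5, Mul(4, -4)), -8)), 2) = Pow(Mul(5, -8, Add(Add(-5, -16), -8)), 2) = Pow(Mul(5, -8, Add(-21, -8)), 2) = Pow(Mul(5, -8, -29), 2) = Pow(1160, 2) = 1345600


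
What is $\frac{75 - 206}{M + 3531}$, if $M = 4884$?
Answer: $- \frac{131}{8415} \approx -0.015567$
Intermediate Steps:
$\frac{75 - 206}{M + 3531} = \frac{75 - 206}{4884 + 3531} = - \frac{131}{8415}$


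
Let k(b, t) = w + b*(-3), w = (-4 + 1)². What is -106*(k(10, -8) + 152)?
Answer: -13886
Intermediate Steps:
w = 9 (w = (-3)² = 9)
k(b, t) = 9 - 3*b (k(b, t) = 9 + b*(-3) = 9 - 3*b)
-106*(k(10, -8) + 152) = -106*((9 - 3*10) + 152) = -106*((9 - 30) + 152) = -106*(-21 + 152) = -106*131 = -13886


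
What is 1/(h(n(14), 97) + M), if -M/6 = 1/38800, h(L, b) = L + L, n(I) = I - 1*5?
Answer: 19400/349197 ≈ 0.055556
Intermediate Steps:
n(I) = -5 + I (n(I) = I - 5 = -5 + I)
h(L, b) = 2*L
M = -3/19400 (M = -6/38800 = -6*1/38800 = -3/19400 ≈ -0.00015464)
1/(h(n(14), 97) + M) = 1/(2*(-5 + 14) - 3/19400) = 1/(2*9 - 3/19400) = 1/(18 - 3/19400) = 1/(349197/19400) = 19400/349197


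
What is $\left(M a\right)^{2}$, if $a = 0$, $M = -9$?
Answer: $0$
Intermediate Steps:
$\left(M a\right)^{2} = \left(\left(-9\right) 0\right)^{2} = 0^{2} = 0$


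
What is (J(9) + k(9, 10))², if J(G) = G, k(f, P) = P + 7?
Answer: 676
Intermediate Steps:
k(f, P) = 7 + P
(J(9) + k(9, 10))² = (9 + (7 + 10))² = (9 + 17)² = 26² = 676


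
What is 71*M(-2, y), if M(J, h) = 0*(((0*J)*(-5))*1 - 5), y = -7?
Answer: 0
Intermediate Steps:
M(J, h) = 0 (M(J, h) = 0*((0*(-5))*1 - 5) = 0*(0*1 - 5) = 0*(0 - 5) = 0*(-5) = 0)
71*M(-2, y) = 71*0 = 0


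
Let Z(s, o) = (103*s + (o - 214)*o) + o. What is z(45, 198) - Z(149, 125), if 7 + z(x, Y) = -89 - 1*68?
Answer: -4511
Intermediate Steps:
z(x, Y) = -164 (z(x, Y) = -7 + (-89 - 1*68) = -7 + (-89 - 68) = -7 - 157 = -164)
Z(s, o) = o + 103*s + o*(-214 + o) (Z(s, o) = (103*s + (-214 + o)*o) + o = (103*s + o*(-214 + o)) + o = o + 103*s + o*(-214 + o))
z(45, 198) - Z(149, 125) = -164 - (125² - 213*125 + 103*149) = -164 - (15625 - 26625 + 15347) = -164 - 1*4347 = -164 - 4347 = -4511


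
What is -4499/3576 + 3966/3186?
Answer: -8411/632952 ≈ -0.013289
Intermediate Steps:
-4499/3576 + 3966/3186 = -4499*1/3576 + 3966*(1/3186) = -4499/3576 + 661/531 = -8411/632952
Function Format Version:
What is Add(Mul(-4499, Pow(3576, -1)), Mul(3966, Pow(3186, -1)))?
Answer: Rational(-8411, 632952) ≈ -0.013289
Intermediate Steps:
Add(Mul(-4499, Pow(3576, -1)), Mul(3966, Pow(3186, -1))) = Add(Mul(-4499, Rational(1, 3576)), Mul(3966, Rational(1, 3186))) = Add(Rational(-4499, 3576), Rational(661, 531)) = Rational(-8411, 632952)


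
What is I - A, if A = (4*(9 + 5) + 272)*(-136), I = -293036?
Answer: -248428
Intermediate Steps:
A = -44608 (A = (4*14 + 272)*(-136) = (56 + 272)*(-136) = 328*(-136) = -44608)
I - A = -293036 - 1*(-44608) = -293036 + 44608 = -248428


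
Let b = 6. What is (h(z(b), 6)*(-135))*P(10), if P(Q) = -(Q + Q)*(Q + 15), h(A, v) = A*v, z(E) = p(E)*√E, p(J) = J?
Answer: 2430000*√6 ≈ 5.9523e+6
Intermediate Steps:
z(E) = E^(3/2) (z(E) = E*√E = E^(3/2))
P(Q) = -2*Q*(15 + Q)
(h(z(b), 6)*(-135))*P(10) = ((6^(3/2)*6)*(-135))*(-2*10*(15 + 10)) = (((6*√6)*6)*(-135))*(-2*10*25) = ((36*√6)*(-135))*(-500) = -4860*√6*(-500) = 2430000*√6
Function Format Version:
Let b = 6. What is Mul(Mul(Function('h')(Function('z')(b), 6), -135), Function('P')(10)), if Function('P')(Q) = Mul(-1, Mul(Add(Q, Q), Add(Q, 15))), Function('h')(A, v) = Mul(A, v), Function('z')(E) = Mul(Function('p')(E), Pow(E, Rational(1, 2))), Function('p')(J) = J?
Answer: Mul(2430000, Pow(6, Rational(1, 2))) ≈ 5.9523e+6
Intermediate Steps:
Function('z')(E) = Pow(E, Rational(3, 2)) (Function('z')(E) = Mul(E, Pow(E, Rational(1, 2))) = Pow(E, Rational(3, 2)))
Function('P')(Q) = Mul(-2, Q, Add(15, Q)) (Function('P')(Q) = Mul(-1, Mul(Mul(2, Q), Add(15, Q))) = Mul(-1, Mul(2, Q, Add(15, Q))) = Mul(-2, Q, Add(15, Q)))
Mul(Mul(Function('h')(Function('z')(b), 6), -135), Function('P')(10)) = Mul(Mul(Mul(Pow(6, Rational(3, 2)), 6), -135), Mul(-2, 10, Add(15, 10))) = Mul(Mul(Mul(Mul(6, Pow(6, Rational(1, 2))), 6), -135), Mul(-2, 10, 25)) = Mul(Mul(Mul(36, Pow(6, Rational(1, 2))), -135), -500) = Mul(Mul(-4860, Pow(6, Rational(1, 2))), -500) = Mul(2430000, Pow(6, Rational(1, 2)))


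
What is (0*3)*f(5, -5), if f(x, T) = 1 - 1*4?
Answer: 0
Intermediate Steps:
f(x, T) = -3 (f(x, T) = 1 - 4 = -3)
(0*3)*f(5, -5) = (0*3)*(-3) = 0*(-3) = 0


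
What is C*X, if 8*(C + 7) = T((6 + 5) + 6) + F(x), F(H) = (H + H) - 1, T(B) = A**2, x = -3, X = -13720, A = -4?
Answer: 80605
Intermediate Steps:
T(B) = 16 (T(B) = (-4)**2 = 16)
F(H) = -1 + 2*H (F(H) = 2*H - 1 = -1 + 2*H)
C = -47/8 (C = -7 + (16 + (-1 + 2*(-3)))/8 = -7 + (16 + (-1 - 6))/8 = -7 + (16 - 7)/8 = -7 + (1/8)*9 = -7 + 9/8 = -47/8 ≈ -5.8750)
C*X = -47/8*(-13720) = 80605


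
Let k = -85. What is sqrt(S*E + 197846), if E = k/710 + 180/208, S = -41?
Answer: sqrt(674098797957)/1846 ≈ 444.76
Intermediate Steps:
E = 2753/3692 (E = -85/710 + 180/208 = -85*1/710 + 180*(1/208) = -17/142 + 45/52 = 2753/3692 ≈ 0.74567)
sqrt(S*E + 197846) = sqrt(-41*2753/3692 + 197846) = sqrt(-112873/3692 + 197846) = sqrt(730334559/3692) = sqrt(674098797957)/1846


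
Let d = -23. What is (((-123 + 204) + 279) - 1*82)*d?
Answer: -6394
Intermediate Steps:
(((-123 + 204) + 279) - 1*82)*d = (((-123 + 204) + 279) - 1*82)*(-23) = ((81 + 279) - 82)*(-23) = (360 - 82)*(-23) = 278*(-23) = -6394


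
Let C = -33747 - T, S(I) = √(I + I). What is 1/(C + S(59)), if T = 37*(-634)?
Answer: -10289/105863403 - √118/105863403 ≈ -9.7294e-5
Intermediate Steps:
T = -23458
S(I) = √2*√I (S(I) = √(2*I) = √2*√I)
C = -10289 (C = -33747 - 1*(-23458) = -33747 + 23458 = -10289)
1/(C + S(59)) = 1/(-10289 + √2*√59) = 1/(-10289 + √118)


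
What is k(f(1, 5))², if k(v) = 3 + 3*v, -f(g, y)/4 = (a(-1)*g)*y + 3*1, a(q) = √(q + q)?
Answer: -6111 + 3960*I*√2 ≈ -6111.0 + 5600.3*I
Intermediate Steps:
a(q) = √2*√q (a(q) = √(2*q) = √2*√q)
f(g, y) = -12 - 4*I*g*y*√2 (f(g, y) = -4*(((√2*√(-1))*g)*y + 3*1) = -4*(((√2*I)*g)*y + 3) = -4*(((I*√2)*g)*y + 3) = -4*((I*g*√2)*y + 3) = -4*(I*g*y*√2 + 3) = -4*(3 + I*g*y*√2) = -12 - 4*I*g*y*√2)
k(f(1, 5))² = (3 + 3*(-12 - 4*I*1*5*√2))² = (3 + 3*(-12 - 20*I*√2))² = (3 + (-36 - 60*I*√2))² = (-33 - 60*I*√2)²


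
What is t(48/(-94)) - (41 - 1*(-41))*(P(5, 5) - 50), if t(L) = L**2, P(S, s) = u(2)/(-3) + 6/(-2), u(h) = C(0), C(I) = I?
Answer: 9600890/2209 ≈ 4346.3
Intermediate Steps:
u(h) = 0
P(S, s) = -3 (P(S, s) = 0/(-3) + 6/(-2) = 0*(-1/3) + 6*(-1/2) = 0 - 3 = -3)
t(48/(-94)) - (41 - 1*(-41))*(P(5, 5) - 50) = (48/(-94))**2 - (41 - 1*(-41))*(-3 - 50) = (48*(-1/94))**2 - (41 + 41)*(-53) = (-24/47)**2 - 82*(-53) = 576/2209 - 1*(-4346) = 576/2209 + 4346 = 9600890/2209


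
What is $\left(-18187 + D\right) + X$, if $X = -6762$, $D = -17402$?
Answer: $-42351$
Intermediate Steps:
$\left(-18187 + D\right) + X = \left(-18187 - 17402\right) - 6762 = -35589 - 6762 = -42351$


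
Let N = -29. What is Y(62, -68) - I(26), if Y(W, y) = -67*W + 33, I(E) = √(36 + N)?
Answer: -4121 - √7 ≈ -4123.6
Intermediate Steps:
I(E) = √7 (I(E) = √(36 - 29) = √7)
Y(W, y) = 33 - 67*W
Y(62, -68) - I(26) = (33 - 67*62) - √7 = (33 - 4154) - √7 = -4121 - √7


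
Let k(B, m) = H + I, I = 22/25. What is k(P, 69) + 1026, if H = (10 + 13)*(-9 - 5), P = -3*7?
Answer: 17622/25 ≈ 704.88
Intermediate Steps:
I = 22/25 (I = 22*(1/25) = 22/25 ≈ 0.88000)
P = -21
H = -322 (H = 23*(-14) = -322)
k(B, m) = -8028/25 (k(B, m) = -322 + 22/25 = -8028/25)
k(P, 69) + 1026 = -8028/25 + 1026 = 17622/25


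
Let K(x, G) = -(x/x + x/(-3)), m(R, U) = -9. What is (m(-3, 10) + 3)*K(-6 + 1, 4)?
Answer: 16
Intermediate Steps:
K(x, G) = -1 + x/3 (K(x, G) = -(1 + x*(-1/3)) = -(1 - x/3) = -1 + x/3)
(m(-3, 10) + 3)*K(-6 + 1, 4) = (-9 + 3)*(-1 + (-6 + 1)/3) = -6*(-1 + (1/3)*(-5)) = -6*(-1 - 5/3) = -6*(-8/3) = 16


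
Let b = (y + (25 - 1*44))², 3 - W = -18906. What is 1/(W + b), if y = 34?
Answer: 1/19134 ≈ 5.2263e-5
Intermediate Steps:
W = 18909 (W = 3 - 1*(-18906) = 3 + 18906 = 18909)
b = 225 (b = (34 + (25 - 1*44))² = (34 + (25 - 44))² = (34 - 19)² = 15² = 225)
1/(W + b) = 1/(18909 + 225) = 1/19134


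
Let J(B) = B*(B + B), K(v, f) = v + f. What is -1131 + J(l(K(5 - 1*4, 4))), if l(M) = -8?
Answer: -1003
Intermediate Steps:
K(v, f) = f + v
J(B) = 2*B² (J(B) = B*(2*B) = 2*B²)
-1131 + J(l(K(5 - 1*4, 4))) = -1131 + 2*(-8)² = -1131 + 2*64 = -1131 + 128 = -1003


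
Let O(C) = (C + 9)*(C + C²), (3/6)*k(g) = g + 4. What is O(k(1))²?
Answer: 4368100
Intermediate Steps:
k(g) = 8 + 2*g (k(g) = 2*(g + 4) = 2*(4 + g) = 8 + 2*g)
O(C) = (9 + C)*(C + C²)
O(k(1))² = ((8 + 2*1)*(9 + (8 + 2*1)² + 10*(8 + 2*1)))² = ((8 + 2)*(9 + (8 + 2)² + 10*(8 + 2)))² = (10*(9 + 10² + 10*10))² = (10*(9 + 100 + 100))² = (10*209)² = 2090² = 4368100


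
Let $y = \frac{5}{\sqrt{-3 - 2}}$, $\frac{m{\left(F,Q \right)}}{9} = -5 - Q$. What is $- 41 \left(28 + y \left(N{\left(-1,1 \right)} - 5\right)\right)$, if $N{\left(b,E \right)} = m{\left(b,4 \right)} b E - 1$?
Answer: $-1148 + 3075 i \sqrt{5} \approx -1148.0 + 6875.9 i$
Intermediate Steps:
$m{\left(F,Q \right)} = -45 - 9 Q$ ($m{\left(F,Q \right)} = 9 \left(-5 - Q\right) = -45 - 9 Q$)
$N{\left(b,E \right)} = -1 - 81 E b$ ($N{\left(b,E \right)} = \left(-45 - 36\right) b E - 1 = - 81 b E - 1 = - 81 E b - 1 = -1 - 81 E b$)
$y = - i \sqrt{5}$ ($y = \frac{5}{\sqrt{-5}} = \frac{5}{i \sqrt{5}} = 5 \left(- \frac{i \sqrt{5}}{5}\right) = - i \sqrt{5} \approx - 2.2361 i$)
$- 41 \left(28 + y \left(N{\left(-1,1 \right)} - 5\right)\right) = - 41 \left(28 + - i \sqrt{5} \left(\left(-1 - 81 \left(-1\right)\right) - 5\right)\right) = - 41 \left(28 + - i \sqrt{5} \left(\left(-1 + 81\right) - 5\right)\right) = - 41 \left(28 + - i \sqrt{5} \left(80 - 5\right)\right) = - 41 \left(28 + - i \sqrt{5} \cdot 75\right) = - 41 \left(28 - 75 i \sqrt{5}\right) = -1148 + 3075 i \sqrt{5}$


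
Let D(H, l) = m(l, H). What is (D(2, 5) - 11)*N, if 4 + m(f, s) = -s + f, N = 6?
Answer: -72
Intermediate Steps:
m(f, s) = -4 + f - s (m(f, s) = -4 + (-s + f) = -4 + (f - s) = -4 + f - s)
D(H, l) = -4 + l - H
(D(2, 5) - 11)*N = ((-4 + 5 - 1*2) - 11)*6 = ((-4 + 5 - 2) - 11)*6 = (-1 - 11)*6 = -12*6 = -72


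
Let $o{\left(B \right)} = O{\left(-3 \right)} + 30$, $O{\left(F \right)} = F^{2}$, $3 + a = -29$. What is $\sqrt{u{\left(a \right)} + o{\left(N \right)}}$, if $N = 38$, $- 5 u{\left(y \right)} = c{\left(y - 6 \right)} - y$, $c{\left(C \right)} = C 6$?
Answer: $\frac{\sqrt{1955}}{5} \approx 8.8431$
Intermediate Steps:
$a = -32$ ($a = -3 - 29 = -32$)
$c{\left(C \right)} = 6 C$
$u{\left(y \right)} = \frac{36}{5} - y$ ($u{\left(y \right)} = - \frac{6 \left(y - 6\right) - y}{5} = - \frac{6 \left(-6 + y\right) - y}{5} = - \frac{\left(-36 + 6 y\right) - y}{5} = - \frac{-36 + 5 y}{5} = \frac{36}{5} - y$)
$o{\left(B \right)} = 39$ ($o{\left(B \right)} = \left(-3\right)^{2} + 30 = 9 + 30 = 39$)
$\sqrt{u{\left(a \right)} + o{\left(N \right)}} = \sqrt{\left(\frac{36}{5} - -32\right) + 39} = \sqrt{\left(\frac{36}{5} + 32\right) + 39} = \sqrt{\frac{196}{5} + 39} = \sqrt{\frac{391}{5}} = \frac{\sqrt{1955}}{5}$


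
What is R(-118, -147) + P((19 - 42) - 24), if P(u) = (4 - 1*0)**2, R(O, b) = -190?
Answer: -174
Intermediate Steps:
P(u) = 16 (P(u) = (4 + 0)**2 = 4**2 = 16)
R(-118, -147) + P((19 - 42) - 24) = -190 + 16 = -174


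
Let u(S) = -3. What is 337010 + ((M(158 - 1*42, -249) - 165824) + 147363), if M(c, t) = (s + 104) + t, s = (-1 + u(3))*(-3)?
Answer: 318416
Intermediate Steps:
s = 12 (s = (-1 - 3)*(-3) = -4*(-3) = 12)
M(c, t) = 116 + t (M(c, t) = (12 + 104) + t = 116 + t)
337010 + ((M(158 - 1*42, -249) - 165824) + 147363) = 337010 + (((116 - 249) - 165824) + 147363) = 337010 + ((-133 - 165824) + 147363) = 337010 + (-165957 + 147363) = 337010 - 18594 = 318416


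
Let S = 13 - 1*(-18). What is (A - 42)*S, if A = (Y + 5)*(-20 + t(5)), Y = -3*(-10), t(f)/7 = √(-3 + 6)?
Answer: -23002 + 7595*√3 ≈ -9847.1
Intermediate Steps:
t(f) = 7*√3 (t(f) = 7*√(-3 + 6) = 7*√3)
Y = 30
A = -700 + 245*√3 (A = (30 + 5)*(-20 + 7*√3) = 35*(-20 + 7*√3) = -700 + 245*√3 ≈ -275.65)
S = 31 (S = 13 + 18 = 31)
(A - 42)*S = ((-700 + 245*√3) - 42)*31 = (-742 + 245*√3)*31 = -23002 + 7595*√3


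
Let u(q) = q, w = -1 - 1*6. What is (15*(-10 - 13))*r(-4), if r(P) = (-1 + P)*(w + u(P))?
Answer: -18975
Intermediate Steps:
w = -7 (w = -1 - 6 = -7)
r(P) = (-1 + P)*(-7 + P)
(15*(-10 - 13))*r(-4) = (15*(-10 - 13))*(7 + (-4)**2 - 8*(-4)) = (15*(-23))*(7 + 16 + 32) = -345*55 = -18975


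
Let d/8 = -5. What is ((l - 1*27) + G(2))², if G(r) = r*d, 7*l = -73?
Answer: 675684/49 ≈ 13789.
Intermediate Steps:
l = -73/7 (l = (⅐)*(-73) = -73/7 ≈ -10.429)
d = -40 (d = 8*(-5) = -40)
G(r) = -40*r (G(r) = r*(-40) = -40*r)
((l - 1*27) + G(2))² = ((-73/7 - 1*27) - 40*2)² = ((-73/7 - 27) - 80)² = (-262/7 - 80)² = (-822/7)² = 675684/49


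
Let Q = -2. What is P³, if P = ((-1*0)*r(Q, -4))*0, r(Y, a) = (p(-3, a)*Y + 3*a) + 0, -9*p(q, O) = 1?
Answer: 0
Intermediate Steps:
p(q, O) = -⅑ (p(q, O) = -⅑*1 = -⅑)
r(Y, a) = 3*a - Y/9 (r(Y, a) = (-Y/9 + 3*a) + 0 = (3*a - Y/9) + 0 = 3*a - Y/9)
P = 0 (P = ((-1*0)*(3*(-4) - ⅑*(-2)))*0 = (0*(-12 + 2/9))*0 = (0*(-106/9))*0 = 0*0 = 0)
P³ = 0³ = 0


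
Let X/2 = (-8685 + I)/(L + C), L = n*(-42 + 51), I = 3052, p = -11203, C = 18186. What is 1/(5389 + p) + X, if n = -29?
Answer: -21839483/34738650 ≈ -0.62868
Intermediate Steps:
L = -261 (L = -29*(-42 + 51) = -29*9 = -261)
X = -11266/17925 (X = 2*((-8685 + 3052)/(-261 + 18186)) = 2*(-5633/17925) = -11266/17925 ≈ -0.62851)
1/(5389 + p) + X = 1/(5389 - 11203) - 11266/17925 = 1/(-5814) - 11266/17925 = -1/5814 - 11266/17925 = -21839483/34738650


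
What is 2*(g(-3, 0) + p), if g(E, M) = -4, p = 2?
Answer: -4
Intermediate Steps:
2*(g(-3, 0) + p) = 2*(-4 + 2) = 2*(-2) = -4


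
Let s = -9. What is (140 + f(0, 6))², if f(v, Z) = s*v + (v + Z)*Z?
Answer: 30976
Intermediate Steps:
f(v, Z) = -9*v + Z*(Z + v) (f(v, Z) = -9*v + (v + Z)*Z = -9*v + (Z + v)*Z = -9*v + Z*(Z + v))
(140 + f(0, 6))² = (140 + (6² - 9*0 + 6*0))² = (140 + (36 + 0 + 0))² = (140 + 36)² = 176² = 30976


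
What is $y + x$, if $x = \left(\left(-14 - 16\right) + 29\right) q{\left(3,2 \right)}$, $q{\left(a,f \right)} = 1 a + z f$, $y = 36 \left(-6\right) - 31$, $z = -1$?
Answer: $-248$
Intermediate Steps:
$y = -247$ ($y = -216 - 31 = -247$)
$q{\left(a,f \right)} = a - f$ ($q{\left(a,f \right)} = 1 a - f = a - f$)
$x = -1$ ($x = \left(\left(-14 - 16\right) + 29\right) \left(3 - 2\right) = \left(-30 + 29\right) 1 = \left(-1\right) 1 = -1$)
$y + x = -247 - 1 = -248$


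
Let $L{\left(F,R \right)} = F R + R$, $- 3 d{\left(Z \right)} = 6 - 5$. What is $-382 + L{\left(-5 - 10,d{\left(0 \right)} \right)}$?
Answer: $- \frac{1132}{3} \approx -377.33$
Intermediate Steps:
$d{\left(Z \right)} = - \frac{1}{3}$ ($d{\left(Z \right)} = - \frac{6 - 5}{3} = \left(- \frac{1}{3}\right) 1 = - \frac{1}{3}$)
$L{\left(F,R \right)} = R + F R$
$-382 + L{\left(-5 - 10,d{\left(0 \right)} \right)} = -382 - \frac{1 - 15}{3} = -382 - - \frac{14}{3} = -382 + \frac{14}{3} = - \frac{1132}{3}$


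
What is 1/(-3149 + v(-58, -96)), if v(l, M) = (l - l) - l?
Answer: -1/3091 ≈ -0.00032352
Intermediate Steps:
v(l, M) = -l (v(l, M) = 0 - l = -l)
1/(-3149 + v(-58, -96)) = 1/(-3149 - 1*(-58)) = 1/(-3149 + 58) = 1/(-3091) = -1/3091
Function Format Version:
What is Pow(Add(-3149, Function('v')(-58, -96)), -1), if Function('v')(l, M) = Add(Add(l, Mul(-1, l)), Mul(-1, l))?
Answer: Rational(-1, 3091) ≈ -0.00032352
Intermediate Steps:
Function('v')(l, M) = Mul(-1, l) (Function('v')(l, M) = Add(0, Mul(-1, l)) = Mul(-1, l))
Pow(Add(-3149, Function('v')(-58, -96)), -1) = Pow(Add(-3149, Mul(-1, -58)), -1) = Pow(Add(-3149, 58), -1) = Pow(-3091, -1) = Rational(-1, 3091)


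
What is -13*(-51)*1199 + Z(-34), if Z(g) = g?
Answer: 794903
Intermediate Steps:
-13*(-51)*1199 + Z(-34) = -13*(-51)*1199 - 34 = 663*1199 - 34 = 794937 - 34 = 794903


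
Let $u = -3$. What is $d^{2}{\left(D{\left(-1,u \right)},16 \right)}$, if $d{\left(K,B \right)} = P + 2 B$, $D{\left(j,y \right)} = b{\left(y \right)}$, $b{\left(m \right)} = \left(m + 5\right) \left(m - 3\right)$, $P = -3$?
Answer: $841$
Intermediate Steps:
$b{\left(m \right)} = \left(-3 + m\right) \left(5 + m\right)$ ($b{\left(m \right)} = \left(5 + m\right) \left(-3 + m\right) = \left(-3 + m\right) \left(5 + m\right)$)
$D{\left(j,y \right)} = -15 + y^{2} + 2 y$
$d{\left(K,B \right)} = -3 + 2 B$
$d^{2}{\left(D{\left(-1,u \right)},16 \right)} = \left(-3 + 2 \cdot 16\right)^{2} = \left(-3 + 32\right)^{2} = 29^{2} = 841$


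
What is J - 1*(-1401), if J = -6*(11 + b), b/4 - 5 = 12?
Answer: 927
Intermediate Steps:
b = 68 (b = 20 + 4*12 = 20 + 48 = 68)
J = -474 (J = -6*(11 + 68) = -6*79 = -474)
J - 1*(-1401) = -474 - 1*(-1401) = -474 + 1401 = 927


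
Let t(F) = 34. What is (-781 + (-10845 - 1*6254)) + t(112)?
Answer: -17846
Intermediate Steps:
(-781 + (-10845 - 1*6254)) + t(112) = (-781 + (-10845 - 1*6254)) + 34 = (-781 + (-10845 - 6254)) + 34 = (-781 - 17099) + 34 = -17880 + 34 = -17846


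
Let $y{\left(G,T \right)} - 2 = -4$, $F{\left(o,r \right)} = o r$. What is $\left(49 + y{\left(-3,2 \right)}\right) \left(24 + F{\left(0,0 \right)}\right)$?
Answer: $1128$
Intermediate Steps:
$y{\left(G,T \right)} = -2$ ($y{\left(G,T \right)} = 2 - 4 = -2$)
$\left(49 + y{\left(-3,2 \right)}\right) \left(24 + F{\left(0,0 \right)}\right) = \left(49 - 2\right) \left(24 + 0 \cdot 0\right) = 47 \left(24 + 0\right) = 47 \cdot 24 = 1128$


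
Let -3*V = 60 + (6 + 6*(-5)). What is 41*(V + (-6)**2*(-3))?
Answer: -4920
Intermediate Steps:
V = -12 (V = -(60 + (6 + 6*(-5)))/3 = -(60 + (6 - 30))/3 = -(60 - 24)/3 = -1/3*36 = -12)
41*(V + (-6)**2*(-3)) = 41*(-12 + (-6)**2*(-3)) = 41*(-12 + 36*(-3)) = 41*(-12 - 108) = 41*(-120) = -4920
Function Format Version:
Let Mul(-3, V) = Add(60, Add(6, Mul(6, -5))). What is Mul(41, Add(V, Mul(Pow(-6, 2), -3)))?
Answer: -4920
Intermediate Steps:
V = -12 (V = Mul(Rational(-1, 3), Add(60, Add(6, Mul(6, -5)))) = Mul(Rational(-1, 3), Add(60, Add(6, -30))) = Mul(Rational(-1, 3), Add(60, -24)) = Mul(Rational(-1, 3), 36) = -12)
Mul(41, Add(V, Mul(Pow(-6, 2), -3))) = Mul(41, Add(-12, Mul(Pow(-6, 2), -3))) = Mul(41, Add(-12, Mul(36, -3))) = Mul(41, Add(-12, -108)) = Mul(41, -120) = -4920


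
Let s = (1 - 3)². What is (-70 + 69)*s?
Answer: -4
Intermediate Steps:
s = 4 (s = (-2)² = 4)
(-70 + 69)*s = (-70 + 69)*4 = -1*4 = -4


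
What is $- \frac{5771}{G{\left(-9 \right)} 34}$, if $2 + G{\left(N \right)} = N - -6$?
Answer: $\frac{5771}{170} \approx 33.947$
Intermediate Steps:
$G{\left(N \right)} = 4 + N$ ($G{\left(N \right)} = -2 + \left(N - -6\right) = -2 + \left(N + 6\right) = -2 + \left(6 + N\right) = 4 + N$)
$- \frac{5771}{G{\left(-9 \right)} 34} = - \frac{5771}{\left(4 - 9\right) 34} = - \frac{5771}{\left(-5\right) 34} = - \frac{5771}{-170} = \left(-5771\right) \left(- \frac{1}{170}\right) = \frac{5771}{170}$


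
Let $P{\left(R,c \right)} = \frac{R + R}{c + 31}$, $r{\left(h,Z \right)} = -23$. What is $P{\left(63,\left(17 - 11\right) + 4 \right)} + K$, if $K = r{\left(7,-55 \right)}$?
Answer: $- \frac{817}{41} \approx -19.927$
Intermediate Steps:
$K = -23$
$P{\left(R,c \right)} = \frac{2 R}{31 + c}$
$P{\left(63,\left(17 - 11\right) + 4 \right)} + K = 2 \cdot 63 \frac{1}{31 + \left(\left(17 - 11\right) + 4\right)} - 23 = 2 \cdot 63 \frac{1}{31 + \left(6 + 4\right)} - 23 = 2 \cdot 63 \frac{1}{31 + 10} - 23 = 2 \cdot 63 \cdot \frac{1}{41} - 23 = \frac{126}{41} - 23 = - \frac{817}{41}$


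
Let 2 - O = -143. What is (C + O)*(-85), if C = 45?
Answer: -16150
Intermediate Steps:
O = 145 (O = 2 - 1*(-143) = 2 + 143 = 145)
(C + O)*(-85) = (45 + 145)*(-85) = 190*(-85) = -16150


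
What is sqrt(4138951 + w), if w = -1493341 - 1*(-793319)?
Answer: sqrt(3438929) ≈ 1854.4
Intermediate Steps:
w = -700022 (w = -1493341 + 793319 = -700022)
sqrt(4138951 + w) = sqrt(4138951 - 700022) = sqrt(3438929)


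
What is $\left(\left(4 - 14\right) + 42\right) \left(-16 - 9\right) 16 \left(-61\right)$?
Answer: $780800$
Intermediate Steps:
$\left(\left(4 - 14\right) + 42\right) \left(-16 - 9\right) 16 \left(-61\right) = \left(-10 + 42\right) \left(-25\right) 16 \left(-61\right) = 32 \left(-25\right) 16 \left(-61\right) = \left(-800\right) 16 \left(-61\right) = \left(-12800\right) \left(-61\right) = 780800$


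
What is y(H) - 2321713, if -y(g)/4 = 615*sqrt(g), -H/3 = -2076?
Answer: -2321713 - 14760*sqrt(173) ≈ -2.5159e+6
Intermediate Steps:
H = 6228 (H = -3*(-2076) = 6228)
y(g) = -2460*sqrt(g)
y(H) - 2321713 = -14760*sqrt(173) - 2321713 = -2321713 - 14760*sqrt(173)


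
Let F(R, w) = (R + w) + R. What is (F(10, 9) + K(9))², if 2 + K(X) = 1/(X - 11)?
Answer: 2809/4 ≈ 702.25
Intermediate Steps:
F(R, w) = w + 2*R
K(X) = -2 + 1/(-11 + X) (K(X) = -2 + 1/(X - 11) = -2 + 1/(-11 + X))
(F(10, 9) + K(9))² = ((9 + 2*10) + (23 - 2*9)/(-11 + 9))² = ((9 + 20) + (23 - 18)/(-2))² = (29 - ½*5)² = (29 - 5/2)² = (53/2)² = 2809/4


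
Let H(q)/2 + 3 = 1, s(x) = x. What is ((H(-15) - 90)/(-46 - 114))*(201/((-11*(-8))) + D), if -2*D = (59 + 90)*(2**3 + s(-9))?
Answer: 317579/7040 ≈ 45.111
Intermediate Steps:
H(q) = -4 (H(q) = -6 + 2*1 = -6 + 2 = -4)
D = 149/2 (D = -(59 + 90)*(2**3 - 9)/2 = -149*(8 - 9)/2 = -149*(-1)/2 = -1/2*(-149) = 149/2 ≈ 74.500)
((H(-15) - 90)/(-46 - 114))*(201/((-11*(-8))) + D) = ((-4 - 90)/(-46 - 114))*(201/((-11*(-8))) + 149/2) = (-94/(-160))*(201/88 + 149/2) = (-94*(-1/160))*(201*(1/88) + 149/2) = 47*(201/88 + 149/2)/80 = (47/80)*(6757/88) = 317579/7040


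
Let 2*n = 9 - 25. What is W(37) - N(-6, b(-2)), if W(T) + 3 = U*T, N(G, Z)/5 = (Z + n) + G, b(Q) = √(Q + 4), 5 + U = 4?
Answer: 30 - 5*√2 ≈ 22.929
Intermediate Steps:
n = -8 (n = (9 - 25)/2 = (½)*(-16) = -8)
U = -1 (U = -5 + 4 = -1)
b(Q) = √(4 + Q)
N(G, Z) = -40 + 5*G + 5*Z (N(G, Z) = 5*((Z - 8) + G) = 5*((-8 + Z) + G) = 5*(-8 + G + Z) = -40 + 5*G + 5*Z)
W(T) = -3 - T
W(37) - N(-6, b(-2)) = (-3 - 1*37) - (-40 + 5*(-6) + 5*√(4 - 2)) = (-3 - 37) - (-40 - 30 + 5*√2) = -40 - (-70 + 5*√2) = -40 + (70 - 5*√2) = 30 - 5*√2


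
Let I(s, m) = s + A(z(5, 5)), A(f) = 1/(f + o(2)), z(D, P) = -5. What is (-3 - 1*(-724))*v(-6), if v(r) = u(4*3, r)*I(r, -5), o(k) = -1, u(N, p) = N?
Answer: -53354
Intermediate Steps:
A(f) = 1/(-1 + f) (A(f) = 1/(f - 1) = 1/(-1 + f))
I(s, m) = -⅙ + s (I(s, m) = s + 1/(-1 - 5) = s + 1/(-6) = s - ⅙ = -⅙ + s)
v(r) = -2 + 12*r (v(r) = (4*3)*(-⅙ + r) = 12*(-⅙ + r) = -2 + 12*r)
(-3 - 1*(-724))*v(-6) = (-3 - 1*(-724))*(-2 + 12*(-6)) = (-3 + 724)*(-2 - 72) = 721*(-74) = -53354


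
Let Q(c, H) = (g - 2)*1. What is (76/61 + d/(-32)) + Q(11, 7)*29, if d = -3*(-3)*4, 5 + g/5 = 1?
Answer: -311285/488 ≈ -637.88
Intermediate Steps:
g = -20 (g = -25 + 5*1 = -25 + 5 = -20)
Q(c, H) = -22 (Q(c, H) = (-20 - 2)*1 = -22*1 = -22)
d = 36 (d = 9*4 = 36)
(76/61 + d/(-32)) + Q(11, 7)*29 = (76/61 + 36/(-32)) - 22*29 = (76*(1/61) + 36*(-1/32)) - 638 = (76/61 - 9/8) - 638 = 59/488 - 638 = -311285/488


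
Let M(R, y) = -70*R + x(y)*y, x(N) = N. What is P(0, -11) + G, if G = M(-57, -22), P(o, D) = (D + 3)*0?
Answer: 4474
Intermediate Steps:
P(o, D) = 0 (P(o, D) = (3 + D)*0 = 0)
M(R, y) = y² - 70*R (M(R, y) = -70*R + y*y = -70*R + y² = y² - 70*R)
G = 4474 (G = (-22)² - 70*(-57) = 484 + 3990 = 4474)
P(0, -11) + G = 0 + 4474 = 4474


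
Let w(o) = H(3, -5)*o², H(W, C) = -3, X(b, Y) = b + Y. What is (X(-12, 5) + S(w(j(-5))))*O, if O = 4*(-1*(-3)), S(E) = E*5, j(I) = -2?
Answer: -804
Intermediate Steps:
X(b, Y) = Y + b
w(o) = -3*o²
S(E) = 5*E
O = 12 (O = 4*3 = 12)
(X(-12, 5) + S(w(j(-5))))*O = ((5 - 12) + 5*(-3*(-2)²))*12 = (-7 + 5*(-3*4))*12 = (-7 + 5*(-12))*12 = (-7 - 60)*12 = -67*12 = -804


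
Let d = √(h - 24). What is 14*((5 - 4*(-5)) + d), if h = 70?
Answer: 350 + 14*√46 ≈ 444.95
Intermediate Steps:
d = √46 (d = √(70 - 24) = √46 ≈ 6.7823)
14*((5 - 4*(-5)) + d) = 14*((5 - 4*(-5)) + √46) = 14*((5 + 20) + √46) = 14*(25 + √46) = 350 + 14*√46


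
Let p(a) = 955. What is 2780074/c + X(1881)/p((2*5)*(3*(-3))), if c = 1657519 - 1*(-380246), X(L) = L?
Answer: 1297601327/389213115 ≈ 3.3339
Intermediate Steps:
c = 2037765 (c = 1657519 + 380246 = 2037765)
2780074/c + X(1881)/p((2*5)*(3*(-3))) = 2780074/2037765 + 1881/955 = 1297601327/389213115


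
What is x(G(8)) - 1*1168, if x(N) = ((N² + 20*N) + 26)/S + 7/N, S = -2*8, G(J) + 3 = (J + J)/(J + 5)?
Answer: -72862009/62192 ≈ -1171.6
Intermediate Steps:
G(J) = -3 + 2*J/(5 + J) (G(J) = -3 + (J + J)/(J + 5) = -3 + (2*J)/(5 + J) = -3 + 2*J/(5 + J))
S = -16
x(N) = -13/8 + 7/N - 5*N/4 - N²/16 (x(N) = ((N² + 20*N) + 26)/(-16) + 7/N = (26 + N² + 20*N)*(-1/16) + 7/N = (-13/8 - 5*N/4 - N²/16) + 7/N = -13/8 + 7/N - 5*N/4 - N²/16)
x(G(8)) - 1*1168 = (112 - (-15 - 1*8)/(5 + 8)*(26 + ((-15 - 1*8)/(5 + 8))² + 20*((-15 - 1*8)/(5 + 8))))/(16*(((-15 - 1*8)/(5 + 8)))) - 1*1168 = (112 - (-15 - 8)/13*(26 + ((-15 - 8)/13)² + 20*((-15 - 8)/13)))/(16*(((-15 - 8)/13))) - 1168 = (112 - (1/13)*(-23)*(26 + ((1/13)*(-23))² + 20*((1/13)*(-23))))/(16*(((1/13)*(-23)))) - 1168 = (112 - 1*(-23/13)*(26 + (-23/13)² + 20*(-23/13)))/(16*(-23/13)) - 1168 = (1/16)*(-13/23)*(112 - 1*(-23/13)*(26 + 529/169 - 460/13)) - 1168 = (1/16)*(-13/23)*(112 - 1*(-23/13)*(-1057/169)) - 1168 = (1/16)*(-13/23)*(112 - 24311/2197) - 1168 = (1/16)*(-13/23)*(221753/2197) - 1168 = -221753/62192 - 1168 = -72862009/62192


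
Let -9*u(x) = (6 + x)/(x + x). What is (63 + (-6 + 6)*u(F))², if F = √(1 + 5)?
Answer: 3969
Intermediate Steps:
F = √6 ≈ 2.4495
u(x) = -(6 + x)/(18*x) (u(x) = -(6 + x)/(9*(x + x)) = -(6 + x)/(9*(2*x)) = -(6 + x)*1/(2*x)/9 = -(6 + x)/(18*x))
(63 + (-6 + 6)*u(F))² = (63 + (-6 + 6)*((-6 - √6)/(18*(√6))))² = (63 + 0*((√6/6)*(-6 - √6)/18))² = (63 + 0*(√6*(-6 - √6)/108))² = (63 + 0)² = 63² = 3969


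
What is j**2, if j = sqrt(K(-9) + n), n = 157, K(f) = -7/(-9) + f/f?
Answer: 1429/9 ≈ 158.78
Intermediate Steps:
K(f) = 16/9 (K(f) = -7*(-1/9) + 1 = 7/9 + 1 = 16/9)
j = sqrt(1429)/3 (j = sqrt(16/9 + 157) = sqrt(1429/9) = sqrt(1429)/3 ≈ 12.601)
j**2 = (sqrt(1429)/3)**2 = 1429/9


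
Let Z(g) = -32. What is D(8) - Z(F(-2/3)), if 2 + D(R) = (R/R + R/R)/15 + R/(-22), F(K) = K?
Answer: 4912/165 ≈ 29.770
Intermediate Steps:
D(R) = -28/15 - R/22 (D(R) = -2 + ((R/R + R/R)/15 + R/(-22)) = -2 + ((1 + 1)*(1/15) + R*(-1/22)) = -2 + (2*(1/15) - R/22) = -2 + (2/15 - R/22) = -28/15 - R/22)
D(8) - Z(F(-2/3)) = (-28/15 - 1/22*8) - 1*(-32) = (-28/15 - 4/11) + 32 = -368/165 + 32 = 4912/165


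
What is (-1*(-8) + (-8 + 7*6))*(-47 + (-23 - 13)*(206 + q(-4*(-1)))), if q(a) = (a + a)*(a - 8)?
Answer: -265062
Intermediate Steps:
q(a) = 2*a*(-8 + a) (q(a) = (2*a)*(-8 + a) = 2*a*(-8 + a))
(-1*(-8) + (-8 + 7*6))*(-47 + (-23 - 13)*(206 + q(-4*(-1)))) = (-1*(-8) + (-8 + 7*6))*(-47 + (-23 - 13)*(206 + 2*(-4*(-1))*(-8 - 4*(-1)))) = (8 + (-8 + 42))*(-47 - 36*(206 + 2*4*(-8 + 4))) = (8 + 34)*(-47 - 36*(206 + 2*4*(-4))) = 42*(-47 - 36*(206 - 32)) = 42*(-47 - 36*174) = 42*(-47 - 6264) = 42*(-6311) = -265062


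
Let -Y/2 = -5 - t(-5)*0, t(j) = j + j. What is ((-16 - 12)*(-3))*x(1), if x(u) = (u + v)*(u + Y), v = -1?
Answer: 0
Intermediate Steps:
t(j) = 2*j
Y = 10 (Y = -2*(-5 - 2*(-5)*0) = -2*(-5 - 1*(-10)*0) = -2*(-5 + 10*0) = -2*(-5 + 0) = -2*(-5) = 10)
x(u) = (-1 + u)*(10 + u) (x(u) = (u - 1)*(u + 10) = (-1 + u)*(10 + u))
((-16 - 12)*(-3))*x(1) = ((-16 - 12)*(-3))*(-10 + 1² + 9*1) = (-28*(-3))*(-10 + 1 + 9) = 84*0 = 0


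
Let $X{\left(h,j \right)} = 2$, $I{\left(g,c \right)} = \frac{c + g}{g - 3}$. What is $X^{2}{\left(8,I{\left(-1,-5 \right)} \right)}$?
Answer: $4$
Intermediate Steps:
$I{\left(g,c \right)} = \frac{c + g}{-3 + g}$
$X^{2}{\left(8,I{\left(-1,-5 \right)} \right)} = 2^{2} = 4$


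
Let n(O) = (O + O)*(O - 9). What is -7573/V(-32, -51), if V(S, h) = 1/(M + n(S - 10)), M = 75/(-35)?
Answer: -226985529/7 ≈ -3.2426e+7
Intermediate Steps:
n(O) = 2*O*(-9 + O) (n(O) = (2*O)*(-9 + O) = 2*O*(-9 + O))
M = -15/7 (M = 75*(-1/35) = -15/7 ≈ -2.1429)
V(S, h) = 1/(-15/7 + 2*(-19 + S)*(-10 + S)) (V(S, h) = 1/(-15/7 + 2*(S - 10)*(-9 + (S - 10))) = 1/(-15/7 + 2*(-10 + S)*(-9 + (-10 + S))) = 1/(-15/7 + 2*(-10 + S)*(-19 + S)) = 1/(-15/7 + 2*(-19 + S)*(-10 + S)))
-7573/V(-32, -51) = -(-113595/7 + 15146*(-19 - 32)*(-10 - 32)) = -7573/(7/(-15 + 14*(-51)*(-42))) = -7573/(7/(-15 + 29988)) = -7573/(7/29973) = -7573/(7*(1/29973)) = -7573/7/29973 = -7573*29973/7 = -226985529/7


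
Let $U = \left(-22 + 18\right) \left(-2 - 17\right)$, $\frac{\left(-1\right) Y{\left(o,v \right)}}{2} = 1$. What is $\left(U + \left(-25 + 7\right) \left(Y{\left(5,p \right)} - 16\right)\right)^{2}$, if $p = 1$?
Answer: $160000$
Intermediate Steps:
$Y{\left(o,v \right)} = -2$ ($Y{\left(o,v \right)} = \left(-2\right) 1 = -2$)
$U = 76$ ($U = \left(-4\right) \left(-19\right) = 76$)
$\left(U + \left(-25 + 7\right) \left(Y{\left(5,p \right)} - 16\right)\right)^{2} = \left(76 + \left(-25 + 7\right) \left(-2 - 16\right)\right)^{2} = \left(76 - -324\right)^{2} = \left(76 + 324\right)^{2} = 400^{2} = 160000$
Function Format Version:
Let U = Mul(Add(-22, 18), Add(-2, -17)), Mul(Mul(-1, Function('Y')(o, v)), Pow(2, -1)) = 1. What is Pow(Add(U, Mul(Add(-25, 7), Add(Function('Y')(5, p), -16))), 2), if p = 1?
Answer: 160000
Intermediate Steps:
Function('Y')(o, v) = -2 (Function('Y')(o, v) = Mul(-2, 1) = -2)
U = 76 (U = Mul(-4, -19) = 76)
Pow(Add(U, Mul(Add(-25, 7), Add(Function('Y')(5, p), -16))), 2) = Pow(Add(76, Mul(Add(-25, 7), Add(-2, -16))), 2) = Pow(Add(76, Mul(-18, -18)), 2) = Pow(Add(76, 324), 2) = Pow(400, 2) = 160000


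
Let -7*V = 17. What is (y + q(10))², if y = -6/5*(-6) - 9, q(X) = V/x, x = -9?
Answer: 232324/99225 ≈ 2.3414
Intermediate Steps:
V = -17/7 (V = -⅐*17 = -17/7 ≈ -2.4286)
q(X) = 17/63 (q(X) = -17/7/(-9) = -17/7*(-⅑) = 17/63)
y = -9/5 (y = -6*⅕*(-6) - 9 = -6/5*(-6) - 9 = 36/5 - 9 = -9/5 ≈ -1.8000)
(y + q(10))² = (-9/5 + 17/63)² = (-482/315)² = 232324/99225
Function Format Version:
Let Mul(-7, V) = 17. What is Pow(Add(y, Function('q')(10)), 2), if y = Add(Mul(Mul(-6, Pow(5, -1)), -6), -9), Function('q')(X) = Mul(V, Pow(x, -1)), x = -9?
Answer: Rational(232324, 99225) ≈ 2.3414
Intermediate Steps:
V = Rational(-17, 7) (V = Mul(Rational(-1, 7), 17) = Rational(-17, 7) ≈ -2.4286)
Function('q')(X) = Rational(17, 63) (Function('q')(X) = Mul(Rational(-17, 7), Pow(-9, -1)) = Mul(Rational(-17, 7), Rational(-1, 9)) = Rational(17, 63))
y = Rational(-9, 5) (y = Add(Mul(Mul(-6, Rational(1, 5)), -6), -9) = Add(Mul(Rational(-6, 5), -6), -9) = Add(Rational(36, 5), -9) = Rational(-9, 5) ≈ -1.8000)
Pow(Add(y, Function('q')(10)), 2) = Pow(Add(Rational(-9, 5), Rational(17, 63)), 2) = Pow(Rational(-482, 315), 2) = Rational(232324, 99225)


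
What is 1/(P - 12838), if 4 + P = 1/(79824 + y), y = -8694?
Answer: -71130/913451459 ≈ -7.7870e-5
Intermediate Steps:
P = -284519/71130 (P = -4 + 1/(79824 - 8694) = -4 + 1/71130 = -284519/71130 ≈ -4.0000)
1/(P - 12838) = 1/(-284519/71130 - 12838) = 1/(-913451459/71130) = -71130/913451459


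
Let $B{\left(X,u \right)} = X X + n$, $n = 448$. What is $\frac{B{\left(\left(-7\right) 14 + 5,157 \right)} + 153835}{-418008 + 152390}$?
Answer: $- \frac{81466}{132809} \approx -0.61341$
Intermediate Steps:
$B{\left(X,u \right)} = 448 + X^{2}$ ($B{\left(X,u \right)} = X X + 448 = X^{2} + 448 = 448 + X^{2}$)
$\frac{B{\left(\left(-7\right) 14 + 5,157 \right)} + 153835}{-418008 + 152390} = \frac{\left(448 + \left(\left(-7\right) 14 + 5\right)^{2}\right) + 153835}{-418008 + 152390} = \frac{\left(448 + \left(-98 + 5\right)^{2}\right) + 153835}{-265618} = \left(\left(448 + \left(-93\right)^{2}\right) + 153835\right) \left(- \frac{1}{265618}\right) = \left(\left(448 + 8649\right) + 153835\right) \left(- \frac{1}{265618}\right) = \left(9097 + 153835\right) \left(- \frac{1}{265618}\right) = 162932 \left(- \frac{1}{265618}\right) = - \frac{81466}{132809}$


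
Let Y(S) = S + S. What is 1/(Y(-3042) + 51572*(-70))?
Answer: -1/3616124 ≈ -2.7654e-7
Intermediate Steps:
Y(S) = 2*S
1/(Y(-3042) + 51572*(-70)) = 1/(2*(-3042) + 51572*(-70)) = 1/(-6084 - 3610040) = 1/(-3616124) = -1/3616124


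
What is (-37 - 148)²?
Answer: 34225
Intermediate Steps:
(-37 - 148)² = (-185)² = 34225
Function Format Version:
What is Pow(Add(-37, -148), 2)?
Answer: 34225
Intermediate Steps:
Pow(Add(-37, -148), 2) = Pow(-185, 2) = 34225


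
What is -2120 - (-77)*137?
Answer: 8429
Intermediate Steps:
-2120 - (-77)*137 = -2120 - 1*(-10549) = -2120 + 10549 = 8429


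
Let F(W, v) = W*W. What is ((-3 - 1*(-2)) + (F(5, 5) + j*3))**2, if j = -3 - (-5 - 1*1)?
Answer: 1089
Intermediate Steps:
F(W, v) = W**2
j = 3 (j = -3 - (-5 - 1) = -3 - 1*(-6) = -3 + 6 = 3)
((-3 - 1*(-2)) + (F(5, 5) + j*3))**2 = ((-3 - 1*(-2)) + (5**2 + 3*3))**2 = ((-3 + 2) + (25 + 9))**2 = (-1 + 34)**2 = 33**2 = 1089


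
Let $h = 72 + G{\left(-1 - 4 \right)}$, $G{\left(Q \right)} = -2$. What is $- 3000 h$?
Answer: $-210000$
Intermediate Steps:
$h = 70$ ($h = 72 - 2 = 70$)
$- 3000 h = \left(-3000\right) 70 = -210000$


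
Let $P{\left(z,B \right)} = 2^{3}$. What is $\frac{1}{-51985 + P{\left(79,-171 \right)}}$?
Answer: $- \frac{1}{51977} \approx -1.9239 \cdot 10^{-5}$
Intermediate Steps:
$P{\left(z,B \right)} = 8$
$\frac{1}{-51985 + P{\left(79,-171 \right)}} = \frac{1}{-51985 + 8} = \frac{1}{-51977} = - \frac{1}{51977}$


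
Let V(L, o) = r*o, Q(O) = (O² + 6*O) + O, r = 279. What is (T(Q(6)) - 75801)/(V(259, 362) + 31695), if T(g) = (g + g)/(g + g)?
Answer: -75800/132693 ≈ -0.57124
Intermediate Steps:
Q(O) = O² + 7*O
T(g) = 1 (T(g) = (2*g)/((2*g)) = (2*g)*(1/(2*g)) = 1)
V(L, o) = 279*o
(T(Q(6)) - 75801)/(V(259, 362) + 31695) = (1 - 75801)/(279*362 + 31695) = -75800/(100998 + 31695) = -75800/132693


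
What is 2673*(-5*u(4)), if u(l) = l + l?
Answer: -106920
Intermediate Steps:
u(l) = 2*l
2673*(-5*u(4)) = 2673*(-10*4) = 2673*(-5*8) = 2673*(-40) = -106920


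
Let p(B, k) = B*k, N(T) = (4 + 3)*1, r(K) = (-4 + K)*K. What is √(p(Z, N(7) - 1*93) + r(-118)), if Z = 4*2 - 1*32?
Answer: 2*√4115 ≈ 128.30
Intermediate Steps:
r(K) = K*(-4 + K)
N(T) = 7 (N(T) = 7*1 = 7)
Z = -24 (Z = 8 - 32 = -24)
√(p(Z, N(7) - 1*93) + r(-118)) = √(-24*(7 - 1*93) - 118*(-4 - 118)) = √(-24*(7 - 93) - 118*(-122)) = √(-24*(-86) + 14396) = √(2064 + 14396) = √16460 = 2*√4115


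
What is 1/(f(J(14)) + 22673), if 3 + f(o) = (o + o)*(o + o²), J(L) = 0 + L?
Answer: 1/28550 ≈ 3.5026e-5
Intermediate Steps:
J(L) = L
f(o) = -3 + 2*o*(o + o²) (f(o) = -3 + (o + o)*(o + o²) = -3 + (2*o)*(o + o²) = -3 + 2*o*(o + o²))
1/(f(J(14)) + 22673) = 1/((-3 + 2*14² + 2*14³) + 22673) = 1/((-3 + 2*196 + 2*2744) + 22673) = 1/((-3 + 392 + 5488) + 22673) = 1/(5877 + 22673) = 1/28550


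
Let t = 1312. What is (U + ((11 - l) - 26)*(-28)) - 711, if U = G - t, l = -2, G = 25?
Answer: -1634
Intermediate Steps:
U = -1287 (U = 25 - 1*1312 = 25 - 1312 = -1287)
(U + ((11 - l) - 26)*(-28)) - 711 = (-1287 + ((11 - 1*(-2)) - 26)*(-28)) - 711 = (-1287 + ((11 + 2) - 26)*(-28)) - 711 = (-1287 + (13 - 26)*(-28)) - 711 = (-1287 - 13*(-28)) - 711 = (-1287 + 364) - 711 = -923 - 711 = -1634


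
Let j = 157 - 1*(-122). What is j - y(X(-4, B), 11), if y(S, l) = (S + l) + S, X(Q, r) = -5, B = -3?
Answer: 278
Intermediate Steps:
y(S, l) = l + 2*S
j = 279 (j = 157 + 122 = 279)
j - y(X(-4, B), 11) = 279 - (11 + 2*(-5)) = 279 - (11 - 10) = 279 - 1*1 = 279 - 1 = 278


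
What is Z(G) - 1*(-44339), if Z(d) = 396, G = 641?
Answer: 44735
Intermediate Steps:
Z(G) - 1*(-44339) = 396 - 1*(-44339) = 396 + 44339 = 44735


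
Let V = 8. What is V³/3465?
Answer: 512/3465 ≈ 0.14776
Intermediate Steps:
V³/3465 = 8³/3465 = 512*(1/3465) = 512/3465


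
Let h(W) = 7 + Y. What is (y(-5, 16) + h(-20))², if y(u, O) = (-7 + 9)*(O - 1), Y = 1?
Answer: 1444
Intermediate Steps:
y(u, O) = -2 + 2*O (y(u, O) = 2*(-1 + O) = -2 + 2*O)
h(W) = 8 (h(W) = 7 + 1 = 8)
(y(-5, 16) + h(-20))² = ((-2 + 2*16) + 8)² = ((-2 + 32) + 8)² = (30 + 8)² = 38² = 1444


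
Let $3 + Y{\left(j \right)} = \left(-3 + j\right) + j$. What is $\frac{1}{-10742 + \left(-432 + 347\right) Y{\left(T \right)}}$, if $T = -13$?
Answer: $- \frac{1}{8022} \approx -0.00012466$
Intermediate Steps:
$Y{\left(j \right)} = -6 + 2 j$ ($Y{\left(j \right)} = -3 + \left(\left(-3 + j\right) + j\right) = -3 + \left(-3 + 2 j\right) = -6 + 2 j$)
$\frac{1}{-10742 + \left(-432 + 347\right) Y{\left(T \right)}} = \frac{1}{-10742 + \left(-432 + 347\right) \left(-6 + 2 \left(-13\right)\right)} = \frac{1}{-10742 - 85 \left(-6 - 26\right)} = \frac{1}{-10742 - -2720} = \frac{1}{-10742 + 2720} = \frac{1}{-8022} = - \frac{1}{8022}$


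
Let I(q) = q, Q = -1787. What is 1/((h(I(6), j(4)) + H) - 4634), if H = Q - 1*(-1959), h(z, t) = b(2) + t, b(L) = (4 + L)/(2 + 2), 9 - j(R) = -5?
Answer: -2/8893 ≈ -0.00022490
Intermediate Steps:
j(R) = 14 (j(R) = 9 - 1*(-5) = 9 + 5 = 14)
b(L) = 1 + L/4 (b(L) = (4 + L)/4 = (4 + L)*(¼) = 1 + L/4)
h(z, t) = 3/2 + t (h(z, t) = (1 + (¼)*2) + t = (1 + ½) + t = 3/2 + t)
H = 172 (H = -1787 - 1*(-1959) = -1787 + 1959 = 172)
1/((h(I(6), j(4)) + H) - 4634) = 1/(((3/2 + 14) + 172) - 4634) = 1/((31/2 + 172) - 4634) = 1/(375/2 - 4634) = 1/(-8893/2) = -2/8893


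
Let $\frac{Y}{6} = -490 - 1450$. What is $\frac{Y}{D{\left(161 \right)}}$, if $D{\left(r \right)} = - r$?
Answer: $\frac{11640}{161} \approx 72.298$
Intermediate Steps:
$Y = -11640$ ($Y = 6 \left(-490 - 1450\right) = 6 \left(-1940\right) = -11640$)
$\frac{Y}{D{\left(161 \right)}} = - \frac{11640}{\left(-1\right) 161} = - \frac{11640}{-161} = \left(-11640\right) \left(- \frac{1}{161}\right) = \frac{11640}{161}$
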